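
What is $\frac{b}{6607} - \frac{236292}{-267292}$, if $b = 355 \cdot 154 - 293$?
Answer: $\frac{4023929582}{441499561} \approx 9.1142$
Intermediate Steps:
$b = 54377$ ($b = 54670 - 293 = 54377$)
$\frac{b}{6607} - \frac{236292}{-267292} = \frac{54377}{6607} - \frac{236292}{-267292} = 54377 \cdot \frac{1}{6607} - - \frac{59073}{66823} = \frac{54377}{6607} + \frac{59073}{66823} = \frac{4023929582}{441499561}$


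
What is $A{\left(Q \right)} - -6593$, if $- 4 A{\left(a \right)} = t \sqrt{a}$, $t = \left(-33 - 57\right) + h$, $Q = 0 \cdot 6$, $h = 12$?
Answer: $6593$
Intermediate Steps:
$Q = 0$
$t = -78$ ($t = \left(-33 - 57\right) + 12 = -90 + 12 = -78$)
$A{\left(a \right)} = \frac{39 \sqrt{a}}{2}$ ($A{\left(a \right)} = - \frac{\left(-78\right) \sqrt{a}}{4} = \frac{39 \sqrt{a}}{2}$)
$A{\left(Q \right)} - -6593 = \frac{39 \sqrt{0}}{2} - -6593 = \frac{39}{2} \cdot 0 + 6593 = 0 + 6593 = 6593$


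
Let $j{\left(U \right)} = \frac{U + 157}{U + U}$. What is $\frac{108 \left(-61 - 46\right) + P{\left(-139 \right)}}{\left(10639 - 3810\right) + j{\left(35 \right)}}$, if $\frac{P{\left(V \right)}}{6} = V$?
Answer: $- \frac{433650}{239111} \approx -1.8136$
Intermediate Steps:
$P{\left(V \right)} = 6 V$
$j{\left(U \right)} = \frac{157 + U}{2 U}$
$\frac{108 \left(-61 - 46\right) + P{\left(-139 \right)}}{\left(10639 - 3810\right) + j{\left(35 \right)}} = \frac{108 \left(-61 - 46\right) + 6 \left(-139\right)}{\left(10639 - 3810\right) + \frac{157 + 35}{2 \cdot 35}} = \frac{108 \left(-107\right) - 834}{\left(10639 - 3810\right) + \frac{1}{2} \cdot \frac{1}{35} \cdot 192} = \frac{-11556 - 834}{6829 + \frac{96}{35}} = - \frac{12390}{\frac{239111}{35}} = \left(-12390\right) \frac{35}{239111} = - \frac{433650}{239111}$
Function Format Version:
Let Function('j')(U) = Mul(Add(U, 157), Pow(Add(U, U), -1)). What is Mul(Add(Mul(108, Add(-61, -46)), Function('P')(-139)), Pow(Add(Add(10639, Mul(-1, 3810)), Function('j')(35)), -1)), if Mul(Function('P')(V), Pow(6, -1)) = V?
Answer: Rational(-433650, 239111) ≈ -1.8136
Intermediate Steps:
Function('P')(V) = Mul(6, V)
Function('j')(U) = Mul(Rational(1, 2), Pow(U, -1), Add(157, U)) (Function('j')(U) = Mul(Add(157, U), Pow(Mul(2, U), -1)) = Mul(Add(157, U), Mul(Rational(1, 2), Pow(U, -1))) = Mul(Rational(1, 2), Pow(U, -1), Add(157, U)))
Mul(Add(Mul(108, Add(-61, -46)), Function('P')(-139)), Pow(Add(Add(10639, Mul(-1, 3810)), Function('j')(35)), -1)) = Mul(Add(Mul(108, Add(-61, -46)), Mul(6, -139)), Pow(Add(Add(10639, Mul(-1, 3810)), Mul(Rational(1, 2), Pow(35, -1), Add(157, 35))), -1)) = Mul(Add(Mul(108, -107), -834), Pow(Add(Add(10639, -3810), Mul(Rational(1, 2), Rational(1, 35), 192)), -1)) = Mul(Add(-11556, -834), Pow(Add(6829, Rational(96, 35)), -1)) = Mul(-12390, Pow(Rational(239111, 35), -1)) = Mul(-12390, Rational(35, 239111)) = Rational(-433650, 239111)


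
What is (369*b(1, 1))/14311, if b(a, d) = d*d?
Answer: 369/14311 ≈ 0.025784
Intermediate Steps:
b(a, d) = d**2
(369*b(1, 1))/14311 = (369*1**2)/14311 = (369*1)*(1/14311) = 369*(1/14311) = 369/14311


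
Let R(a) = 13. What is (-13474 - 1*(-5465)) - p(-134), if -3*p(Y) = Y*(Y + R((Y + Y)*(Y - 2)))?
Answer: -7813/3 ≈ -2604.3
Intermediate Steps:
p(Y) = -Y*(13 + Y)/3 (p(Y) = -Y*(Y + 13)/3 = -Y*(13 + Y)/3)
(-13474 - 1*(-5465)) - p(-134) = (-13474 - 1*(-5465)) - (-1)*(-134)*(13 - 134)/3 = (-13474 + 5465) - (-1)*(-134)*(-121)/3 = -8009 - 1*(-16214/3) = -8009 + 16214/3 = -7813/3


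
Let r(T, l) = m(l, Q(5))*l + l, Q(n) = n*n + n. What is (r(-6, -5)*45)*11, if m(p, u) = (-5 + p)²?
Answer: -249975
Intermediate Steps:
Q(n) = n + n² (Q(n) = n² + n = n + n²)
r(T, l) = l + l*(-5 + l)² (r(T, l) = (-5 + l)²*l + l = l*(-5 + l)² + l = l + l*(-5 + l)²)
(r(-6, -5)*45)*11 = (-5*(1 + (-5 - 5)²)*45)*11 = (-5*(1 + (-10)²)*45)*11 = (-5*(1 + 100)*45)*11 = (-5*101*45)*11 = -505*45*11 = -22725*11 = -249975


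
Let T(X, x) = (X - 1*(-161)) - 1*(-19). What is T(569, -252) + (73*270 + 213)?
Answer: 20672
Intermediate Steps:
T(X, x) = 180 + X (T(X, x) = (X + 161) + 19 = (161 + X) + 19 = 180 + X)
T(569, -252) + (73*270 + 213) = (180 + 569) + (73*270 + 213) = 749 + (19710 + 213) = 749 + 19923 = 20672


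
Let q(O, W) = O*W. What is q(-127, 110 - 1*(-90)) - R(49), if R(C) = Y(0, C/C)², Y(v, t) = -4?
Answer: -25416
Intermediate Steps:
R(C) = 16 (R(C) = (-4)² = 16)
q(-127, 110 - 1*(-90)) - R(49) = -127*(110 - 1*(-90)) - 1*16 = -127*(110 + 90) - 16 = -127*200 - 16 = -25400 - 16 = -25416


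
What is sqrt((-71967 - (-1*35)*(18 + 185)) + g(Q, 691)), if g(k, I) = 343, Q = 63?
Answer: I*sqrt(64519) ≈ 254.01*I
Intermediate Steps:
sqrt((-71967 - (-1*35)*(18 + 185)) + g(Q, 691)) = sqrt((-71967 - (-1*35)*(18 + 185)) + 343) = sqrt((-71967 - (-35)*203) + 343) = sqrt((-71967 - 1*(-7105)) + 343) = sqrt((-71967 + 7105) + 343) = sqrt(-64862 + 343) = sqrt(-64519) = I*sqrt(64519)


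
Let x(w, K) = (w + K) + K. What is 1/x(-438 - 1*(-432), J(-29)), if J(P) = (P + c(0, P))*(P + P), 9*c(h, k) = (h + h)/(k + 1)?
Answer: 1/3358 ≈ 0.00029780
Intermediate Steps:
c(h, k) = 2*h/(9*(1 + k)) (c(h, k) = ((h + h)/(k + 1))/9 = ((2*h)/(1 + k))/9 = (2*h/(1 + k))/9 = 2*h/(9*(1 + k)))
J(P) = 2*P² (J(P) = (P + (2/9)*0/(1 + P))*(P + P) = (P + 0)*(2*P) = P*(2*P) = 2*P²)
x(w, K) = w + 2*K (x(w, K) = (K + w) + K = w + 2*K)
1/x(-438 - 1*(-432), J(-29)) = 1/((-438 - 1*(-432)) + 2*(2*(-29)²)) = 1/((-438 + 432) + 2*(2*841)) = 1/(-6 + 2*1682) = 1/(-6 + 3364) = 1/3358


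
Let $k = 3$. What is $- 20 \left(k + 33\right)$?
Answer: $-720$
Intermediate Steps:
$- 20 \left(k + 33\right) = - 20 \left(3 + 33\right) = \left(-20\right) 36 = -720$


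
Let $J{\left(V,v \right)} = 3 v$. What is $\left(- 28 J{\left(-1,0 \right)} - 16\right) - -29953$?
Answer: $29937$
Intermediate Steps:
$\left(- 28 J{\left(-1,0 \right)} - 16\right) - -29953 = \left(- 28 \cdot 3 \cdot 0 - 16\right) - -29953 = \left(\left(-28\right) 0 - 16\right) + 29953 = \left(0 - 16\right) + 29953 = -16 + 29953 = 29937$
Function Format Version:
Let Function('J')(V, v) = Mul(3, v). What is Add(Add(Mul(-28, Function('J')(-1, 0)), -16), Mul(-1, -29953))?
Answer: 29937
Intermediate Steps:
Add(Add(Mul(-28, Function('J')(-1, 0)), -16), Mul(-1, -29953)) = Add(Add(Mul(-28, Mul(3, 0)), -16), Mul(-1, -29953)) = Add(Add(Mul(-28, 0), -16), 29953) = Add(Add(0, -16), 29953) = Add(-16, 29953) = 29937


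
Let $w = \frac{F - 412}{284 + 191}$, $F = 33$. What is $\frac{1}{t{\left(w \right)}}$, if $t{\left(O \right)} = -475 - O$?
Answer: $- \frac{475}{225246} \approx -0.0021088$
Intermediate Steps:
$w = - \frac{379}{475}$ ($w = \frac{33 - 412}{284 + 191} = - \frac{379}{475} \approx -0.79789$)
$\frac{1}{t{\left(w \right)}} = \frac{1}{-475 - - \frac{379}{475}} = \frac{1}{-475 + \frac{379}{475}} = \frac{1}{- \frac{225246}{475}} = - \frac{475}{225246}$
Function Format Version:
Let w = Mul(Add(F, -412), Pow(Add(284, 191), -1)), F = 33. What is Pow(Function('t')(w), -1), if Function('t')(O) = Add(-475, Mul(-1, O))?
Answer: Rational(-475, 225246) ≈ -0.0021088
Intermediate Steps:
w = Rational(-379, 475) (w = Mul(Add(33, -412), Pow(Add(284, 191), -1)) = Mul(-379, Pow(475, -1)) = Mul(-379, Rational(1, 475)) = Rational(-379, 475) ≈ -0.79789)
Pow(Function('t')(w), -1) = Pow(Add(-475, Mul(-1, Rational(-379, 475))), -1) = Pow(Add(-475, Rational(379, 475)), -1) = Pow(Rational(-225246, 475), -1) = Rational(-475, 225246)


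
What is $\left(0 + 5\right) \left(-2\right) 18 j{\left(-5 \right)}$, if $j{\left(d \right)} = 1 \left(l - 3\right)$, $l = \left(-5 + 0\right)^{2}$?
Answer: $-3960$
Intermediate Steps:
$l = 25$ ($l = \left(-5\right)^{2} = 25$)
$j{\left(d \right)} = 22$ ($j{\left(d \right)} = 1 \left(25 - 3\right) = 1 \cdot 22 = 22$)
$\left(0 + 5\right) \left(-2\right) 18 j{\left(-5 \right)} = \left(0 + 5\right) \left(-2\right) 18 \cdot 22 = 5 \left(-2\right) 18 \cdot 22 = \left(-10\right) 18 \cdot 22 = \left(-180\right) 22 = -3960$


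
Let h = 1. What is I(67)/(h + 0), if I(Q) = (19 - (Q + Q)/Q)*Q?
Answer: 1139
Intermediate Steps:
I(Q) = 17*Q (I(Q) = (19 - 2*Q/Q)*Q = (19 - 1*2)*Q = (19 - 2)*Q = 17*Q)
I(67)/(h + 0) = (17*67)/(1 + 0) = 1139/1 = 1*1139 = 1139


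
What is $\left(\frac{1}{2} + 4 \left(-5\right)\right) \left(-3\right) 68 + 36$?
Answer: $4014$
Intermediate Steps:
$\left(\frac{1}{2} + 4 \left(-5\right)\right) \left(-3\right) 68 + 36 = \left(\frac{1}{2} - 20\right) \left(-3\right) 68 + 36 = \left(- \frac{39}{2}\right) \left(-3\right) 68 + 36 = \frac{117}{2} \cdot 68 + 36 = 3978 + 36 = 4014$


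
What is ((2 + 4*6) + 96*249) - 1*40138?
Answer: -16208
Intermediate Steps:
((2 + 4*6) + 96*249) - 1*40138 = ((2 + 24) + 23904) - 40138 = (26 + 23904) - 40138 = 23930 - 40138 = -16208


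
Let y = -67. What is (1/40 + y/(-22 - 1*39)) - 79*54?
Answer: -10406299/2440 ≈ -4264.9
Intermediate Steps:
(1/40 + y/(-22 - 1*39)) - 79*54 = (1/40 - 67/(-22 - 1*39)) - 79*54 = (1*(1/40) - 67/(-22 - 39)) - 4266 = (1/40 - 67/(-61)) - 4266 = (1/40 - 67*(-1/61)) - 4266 = (1/40 + 67/61) - 4266 = 2741/2440 - 4266 = -10406299/2440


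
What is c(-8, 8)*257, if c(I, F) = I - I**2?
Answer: -18504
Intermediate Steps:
c(-8, 8)*257 = -8*(1 - 1*(-8))*257 = -8*(1 + 8)*257 = -8*9*257 = -72*257 = -18504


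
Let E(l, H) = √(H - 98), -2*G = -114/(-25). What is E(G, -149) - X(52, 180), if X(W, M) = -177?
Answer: 177 + I*√247 ≈ 177.0 + 15.716*I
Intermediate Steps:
G = -57/25 (G = -(-57)/(-25) = -(-57)*(-1)/25 = -½*114/25 = -57/25 ≈ -2.2800)
E(l, H) = √(-98 + H)
E(G, -149) - X(52, 180) = √(-98 - 149) - 1*(-177) = √(-247) + 177 = I*√247 + 177 = 177 + I*√247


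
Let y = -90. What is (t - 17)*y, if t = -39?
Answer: 5040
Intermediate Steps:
(t - 17)*y = (-39 - 17)*(-90) = -56*(-90) = 5040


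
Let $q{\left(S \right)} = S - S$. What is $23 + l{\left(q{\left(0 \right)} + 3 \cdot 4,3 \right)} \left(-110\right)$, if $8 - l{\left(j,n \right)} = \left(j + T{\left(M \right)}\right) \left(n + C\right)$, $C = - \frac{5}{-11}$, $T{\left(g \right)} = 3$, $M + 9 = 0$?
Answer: $4843$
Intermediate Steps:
$q{\left(S \right)} = 0$
$M = -9$ ($M = -9 + 0 = -9$)
$C = \frac{5}{11}$ ($C = \left(-5\right) \left(- \frac{1}{11}\right) = \frac{5}{11} \approx 0.45455$)
$l{\left(j,n \right)} = 8 - \left(3 + j\right) \left(\frac{5}{11} + n\right)$ ($l{\left(j,n \right)} = 8 - \left(j + 3\right) \left(n + \frac{5}{11}\right) = 8 - \left(3 + j\right) \left(\frac{5}{11} + n\right)$)
$23 + l{\left(q{\left(0 \right)} + 3 \cdot 4,3 \right)} \left(-110\right) = 23 + \left(\frac{73}{11} - 9 - \frac{5 \left(0 + 3 \cdot 4\right)}{11} - \left(0 + 3 \cdot 4\right) 3\right) \left(-110\right) = 23 + \left(\frac{73}{11} - 9 - \frac{5 \left(0 + 12\right)}{11} - \left(0 + 12\right) 3\right) \left(-110\right) = 23 + \left(\frac{73}{11} - 9 - \frac{60}{11} - 12 \cdot 3\right) \left(-110\right) = 23 + \left(\frac{73}{11} - 9 - \frac{60}{11} - 36\right) \left(-110\right) = 23 - -4820 = 23 + 4820 = 4843$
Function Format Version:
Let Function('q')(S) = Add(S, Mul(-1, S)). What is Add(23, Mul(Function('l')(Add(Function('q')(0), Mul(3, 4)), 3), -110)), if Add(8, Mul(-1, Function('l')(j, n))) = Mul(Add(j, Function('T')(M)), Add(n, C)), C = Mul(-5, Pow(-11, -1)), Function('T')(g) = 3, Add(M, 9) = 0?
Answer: 4843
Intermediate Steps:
Function('q')(S) = 0
M = -9 (M = Add(-9, 0) = -9)
C = Rational(5, 11) (C = Mul(-5, Rational(-1, 11)) = Rational(5, 11) ≈ 0.45455)
Function('l')(j, n) = Add(8, Mul(-1, Add(3, j), Add(Rational(5, 11), n))) (Function('l')(j, n) = Add(8, Mul(-1, Mul(Add(j, 3), Add(n, Rational(5, 11))))) = Add(8, Mul(-1, Mul(Add(3, j), Add(Rational(5, 11), n)))) = Add(8, Mul(-1, Add(3, j), Add(Rational(5, 11), n))))
Add(23, Mul(Function('l')(Add(Function('q')(0), Mul(3, 4)), 3), -110)) = Add(23, Mul(Add(Rational(73, 11), Mul(-3, 3), Mul(Rational(-5, 11), Add(0, Mul(3, 4))), Mul(-1, Add(0, Mul(3, 4)), 3)), -110)) = Add(23, Mul(Add(Rational(73, 11), -9, Mul(Rational(-5, 11), Add(0, 12)), Mul(-1, Add(0, 12), 3)), -110)) = Add(23, Mul(Add(Rational(73, 11), -9, Mul(Rational(-5, 11), 12), Mul(-1, 12, 3)), -110)) = Add(23, Mul(Add(Rational(73, 11), -9, Rational(-60, 11), -36), -110)) = Add(23, Mul(Rational(-482, 11), -110)) = Add(23, 4820) = 4843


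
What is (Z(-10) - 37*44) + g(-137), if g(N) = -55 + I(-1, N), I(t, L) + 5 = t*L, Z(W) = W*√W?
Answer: -1551 - 10*I*√10 ≈ -1551.0 - 31.623*I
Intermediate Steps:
Z(W) = W^(3/2)
I(t, L) = -5 + L*t (I(t, L) = -5 + t*L = -5 + L*t)
g(N) = -60 - N (g(N) = -55 + (-5 + N*(-1)) = -55 + (-5 - N) = -60 - N)
(Z(-10) - 37*44) + g(-137) = ((-10)^(3/2) - 37*44) + (-60 - 1*(-137)) = (-10*I*√10 - 1628) + (-60 + 137) = (-1628 - 10*I*√10) + 77 = -1551 - 10*I*√10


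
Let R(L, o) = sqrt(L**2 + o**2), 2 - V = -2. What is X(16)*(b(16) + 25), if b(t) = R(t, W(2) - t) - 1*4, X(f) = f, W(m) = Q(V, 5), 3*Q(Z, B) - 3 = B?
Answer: 336 + 128*sqrt(61)/3 ≈ 669.24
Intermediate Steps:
V = 4 (V = 2 - 1*(-2) = 2 + 2 = 4)
Q(Z, B) = 1 + B/3
W(m) = 8/3 (W(m) = 1 + (1/3)*5 = 1 + 5/3 = 8/3)
b(t) = -4 + sqrt(t**2 + (8/3 - t)**2) (b(t) = sqrt(t**2 + (8/3 - t)**2) - 1*4 = sqrt(t**2 + (8/3 - t)**2) - 4 = -4 + sqrt(t**2 + (8/3 - t)**2))
X(16)*(b(16) + 25) = 16*((-4 + sqrt(64 - 48*16 + 18*16**2)/3) + 25) = 16*((-4 + sqrt(64 - 768 + 18*256)/3) + 25) = 16*((-4 + sqrt(64 - 768 + 4608)/3) + 25) = 16*((-4 + sqrt(3904)/3) + 25) = 16*((-4 + (8*sqrt(61))/3) + 25) = 16*((-4 + 8*sqrt(61)/3) + 25) = 16*(21 + 8*sqrt(61)/3) = 336 + 128*sqrt(61)/3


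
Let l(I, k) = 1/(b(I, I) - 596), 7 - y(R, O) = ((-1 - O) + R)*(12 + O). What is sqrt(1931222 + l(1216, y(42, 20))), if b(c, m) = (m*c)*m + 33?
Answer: sqrt(6243575644407600732771091)/1798045133 ≈ 1389.7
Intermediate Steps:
b(c, m) = 33 + c*m**2 (b(c, m) = (c*m)*m + 33 = c*m**2 + 33 = 33 + c*m**2)
y(R, O) = 7 - (12 + O)*(-1 + R - O) (y(R, O) = 7 - ((-1 - O) + R)*(12 + O) = 7 - (-1 + R - O)*(12 + O) = 7 - (12 + O)*(-1 + R - O))
l(I, k) = 1/(-563 + I**3) (l(I, k) = 1/((33 + I*I**2) - 596) = 1/((33 + I**3) - 596) = 1/(-563 + I**3))
sqrt(1931222 + l(1216, y(42, 20))) = sqrt(1931222 + 1/(-563 + 1216**3)) = sqrt(1931222 + 1/(-563 + 1798045696)) = sqrt(1931222 + 1/1798045133) = sqrt(3472424317842527/1798045133) = sqrt(6243575644407600732771091)/1798045133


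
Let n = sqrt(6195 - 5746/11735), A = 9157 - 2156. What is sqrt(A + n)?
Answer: sqrt(964109285225 + 11735*sqrt(853047414565))/11735 ≈ 84.141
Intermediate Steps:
A = 7001
n = sqrt(853047414565)/11735 (n = sqrt(6195 - 5746*1/11735) = sqrt(6195 - 5746/11735) = sqrt(72692579/11735) = sqrt(853047414565)/11735 ≈ 78.705)
sqrt(A + n) = sqrt(7001 + sqrt(853047414565)/11735)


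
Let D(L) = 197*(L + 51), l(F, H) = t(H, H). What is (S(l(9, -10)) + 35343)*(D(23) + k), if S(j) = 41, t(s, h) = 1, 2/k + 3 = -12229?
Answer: 788700929762/1529 ≈ 5.1583e+8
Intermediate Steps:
k = -1/6116 (k = 2/(-3 - 12229) = 2/(-12232) = 2*(-1/12232) = -1/6116 ≈ -0.00016351)
l(F, H) = 1
D(L) = 10047 + 197*L (D(L) = 197*(51 + L) = 10047 + 197*L)
(S(l(9, -10)) + 35343)*(D(23) + k) = (41 + 35343)*((10047 + 197*23) - 1/6116) = 35384*((10047 + 4531) - 1/6116) = 35384*(14578 - 1/6116) = 35384*(89159047/6116) = 788700929762/1529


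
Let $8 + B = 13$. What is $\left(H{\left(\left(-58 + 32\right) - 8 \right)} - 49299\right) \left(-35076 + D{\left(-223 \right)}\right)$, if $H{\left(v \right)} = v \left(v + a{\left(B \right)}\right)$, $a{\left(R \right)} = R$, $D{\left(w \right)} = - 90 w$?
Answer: $724984878$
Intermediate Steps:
$B = 5$ ($B = -8 + 13 = 5$)
$H{\left(v \right)} = v \left(5 + v\right)$ ($H{\left(v \right)} = v \left(v + 5\right) = v \left(5 + v\right)$)
$\left(H{\left(\left(-58 + 32\right) - 8 \right)} - 49299\right) \left(-35076 + D{\left(-223 \right)}\right) = \left(\left(\left(-58 + 32\right) - 8\right) \left(5 + \left(\left(-58 + 32\right) - 8\right)\right) - 49299\right) \left(-35076 - -20070\right) = \left(\left(-26 - 8\right) \left(5 - 34\right) - 49299\right) \left(-35076 + 20070\right) = \left(- 34 \left(5 - 34\right) - 49299\right) \left(-15006\right) = \left(\left(-34\right) \left(-29\right) - 49299\right) \left(-15006\right) = \left(986 - 49299\right) \left(-15006\right) = \left(-48313\right) \left(-15006\right) = 724984878$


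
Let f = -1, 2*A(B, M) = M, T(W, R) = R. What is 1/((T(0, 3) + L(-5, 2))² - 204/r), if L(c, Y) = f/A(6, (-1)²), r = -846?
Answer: 141/175 ≈ 0.80571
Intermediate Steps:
A(B, M) = M/2
L(c, Y) = -2 (L(c, Y) = -1/((½)*(-1)²) = -1/((½)*1) = -1/½ = -1*2 = -2)
1/((T(0, 3) + L(-5, 2))² - 204/r) = 1/((3 - 2)² - 204/(-846)) = 1/(1² - 204*(-1/846)) = 1/(1 + 34/141) = 1/(175/141) = 141/175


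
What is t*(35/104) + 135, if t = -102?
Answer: 5235/52 ≈ 100.67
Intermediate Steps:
t*(35/104) + 135 = -3570/104 + 135 = -102*35/104 + 135 = -1785/52 + 135 = 5235/52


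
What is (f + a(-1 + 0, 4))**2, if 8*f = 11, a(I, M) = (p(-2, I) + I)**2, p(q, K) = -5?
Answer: 89401/64 ≈ 1396.9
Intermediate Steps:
a(I, M) = (-5 + I)**2
f = 11/8 (f = (1/8)*11 = 11/8 ≈ 1.3750)
(f + a(-1 + 0, 4))**2 = (11/8 + (-5 + (-1 + 0))**2)**2 = (11/8 + (-5 - 1)**2)**2 = (11/8 + (-6)**2)**2 = (11/8 + 36)**2 = (299/8)**2 = 89401/64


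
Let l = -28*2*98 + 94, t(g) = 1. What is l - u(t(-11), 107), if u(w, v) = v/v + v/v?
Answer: -5396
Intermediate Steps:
u(w, v) = 2 (u(w, v) = 1 + 1 = 2)
l = -5394 (l = -56*98 + 94 = -5488 + 94 = -5394)
l - u(t(-11), 107) = -5394 - 1*2 = -5394 - 2 = -5396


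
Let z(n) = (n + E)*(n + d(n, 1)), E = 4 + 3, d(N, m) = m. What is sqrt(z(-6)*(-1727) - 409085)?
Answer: 5*I*sqrt(16018) ≈ 632.81*I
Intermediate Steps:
E = 7
z(n) = (1 + n)*(7 + n) (z(n) = (n + 7)*(n + 1) = (7 + n)*(1 + n) = (1 + n)*(7 + n))
sqrt(z(-6)*(-1727) - 409085) = sqrt((7 + (-6)**2 + 8*(-6))*(-1727) - 409085) = sqrt((7 + 36 - 48)*(-1727) - 409085) = sqrt(-5*(-1727) - 409085) = sqrt(8635 - 409085) = sqrt(-400450) = 5*I*sqrt(16018)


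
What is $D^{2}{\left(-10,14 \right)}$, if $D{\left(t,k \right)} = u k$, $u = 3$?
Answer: $1764$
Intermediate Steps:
$D{\left(t,k \right)} = 3 k$
$D^{2}{\left(-10,14 \right)} = \left(3 \cdot 14\right)^{2} = 42^{2} = 1764$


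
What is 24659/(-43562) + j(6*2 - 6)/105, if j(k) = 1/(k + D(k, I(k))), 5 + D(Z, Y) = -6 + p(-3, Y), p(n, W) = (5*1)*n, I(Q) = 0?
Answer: -25913731/45740100 ≈ -0.56654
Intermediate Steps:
p(n, W) = 5*n
D(Z, Y) = -26 (D(Z, Y) = -5 + (-6 + 5*(-3)) = -5 + (-6 - 15) = -5 - 21 = -26)
j(k) = 1/(-26 + k) (j(k) = 1/(k - 26) = 1/(-26 + k))
24659/(-43562) + j(6*2 - 6)/105 = 24659/(-43562) + 1/((-26 + (6*2 - 6))*105) = 24659*(-1/43562) + (1/105)/(-26 + (12 - 6)) = -24659/43562 + (1/105)/(-26 + 6) = -24659/43562 + (1/105)/(-20) = -24659/43562 - 1/20*1/105 = -24659/43562 - 1/2100 = -25913731/45740100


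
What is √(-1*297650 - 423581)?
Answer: 7*I*√14719 ≈ 849.25*I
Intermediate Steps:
√(-1*297650 - 423581) = √(-297650 - 423581) = √(-721231) = 7*I*√14719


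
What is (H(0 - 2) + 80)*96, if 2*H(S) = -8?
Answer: 7296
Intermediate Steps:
H(S) = -4 (H(S) = (½)*(-8) = -4)
(H(0 - 2) + 80)*96 = (-4 + 80)*96 = 76*96 = 7296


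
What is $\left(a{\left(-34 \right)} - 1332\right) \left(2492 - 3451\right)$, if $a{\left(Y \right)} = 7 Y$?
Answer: $1505630$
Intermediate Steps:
$\left(a{\left(-34 \right)} - 1332\right) \left(2492 - 3451\right) = \left(7 \left(-34\right) - 1332\right) \left(2492 - 3451\right) = \left(-238 - 1332\right) \left(-959\right) = \left(-1570\right) \left(-959\right) = 1505630$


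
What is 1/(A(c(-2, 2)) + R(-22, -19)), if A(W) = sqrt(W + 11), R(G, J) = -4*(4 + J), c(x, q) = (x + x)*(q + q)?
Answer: 12/721 - I*sqrt(5)/3605 ≈ 0.016644 - 0.00062027*I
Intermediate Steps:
c(x, q) = 4*q*x (c(x, q) = (2*x)*(2*q) = 4*q*x)
R(G, J) = -16 - 4*J
A(W) = sqrt(11 + W)
1/(A(c(-2, 2)) + R(-22, -19)) = 1/(sqrt(11 + 4*2*(-2)) + (-16 - 4*(-19))) = 1/(sqrt(11 - 16) + (-16 + 76)) = 1/(sqrt(-5) + 60) = 1/(I*sqrt(5) + 60) = 1/(60 + I*sqrt(5))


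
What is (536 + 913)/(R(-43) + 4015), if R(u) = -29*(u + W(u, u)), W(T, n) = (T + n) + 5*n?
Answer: 1449/13991 ≈ 0.10357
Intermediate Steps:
W(T, n) = T + 6*n
R(u) = -232*u (R(u) = -29*(u + (u + 6*u)) = -29*(u + 7*u) = -232*u)
(536 + 913)/(R(-43) + 4015) = (536 + 913)/(-232*(-43) + 4015) = 1449/(9976 + 4015) = 1449/13991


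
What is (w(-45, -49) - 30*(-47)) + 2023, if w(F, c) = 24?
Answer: 3457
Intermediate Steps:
(w(-45, -49) - 30*(-47)) + 2023 = (24 - 30*(-47)) + 2023 = (24 + 1410) + 2023 = 1434 + 2023 = 3457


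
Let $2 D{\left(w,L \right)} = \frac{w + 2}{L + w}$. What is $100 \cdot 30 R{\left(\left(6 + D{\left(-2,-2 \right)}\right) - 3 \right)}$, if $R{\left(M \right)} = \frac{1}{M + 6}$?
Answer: $\frac{1000}{3} \approx 333.33$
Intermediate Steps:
$D{\left(w,L \right)} = \frac{2 + w}{2 \left(L + w\right)}$ ($D{\left(w,L \right)} = \frac{\left(w + 2\right) \frac{1}{L + w}}{2} = \frac{\left(2 + w\right) \frac{1}{L + w}}{2} = \frac{\frac{1}{L + w} \left(2 + w\right)}{2} = \frac{2 + w}{2 \left(L + w\right)}$)
$R{\left(M \right)} = \frac{1}{6 + M}$
$100 \cdot 30 R{\left(\left(6 + D{\left(-2,-2 \right)}\right) - 3 \right)} = \frac{100 \cdot 30}{6 + \left(\left(6 + \frac{1 + \frac{1}{2} \left(-2\right)}{-2 - 2}\right) - 3\right)} = \frac{3000}{6 + \left(\left(6 + \frac{1 - 1}{-4}\right) - 3\right)} = \frac{3000}{6 + \left(\left(6 - 0\right) - 3\right)} = \frac{3000}{6 + \left(\left(6 + 0\right) - 3\right)} = \frac{3000}{6 + \left(6 - 3\right)} = \frac{3000}{6 + 3} = \frac{3000}{9} = 3000 \cdot \frac{1}{9} = \frac{1000}{3}$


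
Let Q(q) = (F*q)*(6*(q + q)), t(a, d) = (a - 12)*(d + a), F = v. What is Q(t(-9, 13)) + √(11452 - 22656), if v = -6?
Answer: -508032 + 2*I*√2801 ≈ -5.0803e+5 + 105.85*I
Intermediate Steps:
F = -6
t(a, d) = (-12 + a)*(a + d)
Q(q) = -72*q² (Q(q) = (-6*q)*(6*(q + q)) = (-6*q)*(6*(2*q)) = (-6*q)*(12*q) = -72*q²)
Q(t(-9, 13)) + √(11452 - 22656) = -72*((-9)² - 12*(-9) - 12*13 - 9*13)² + √(11452 - 22656) = -72*(81 + 108 - 156 - 117)² + √(-11204) = -72*(-84)² + 2*I*√2801 = -72*7056 + 2*I*√2801 = -508032 + 2*I*√2801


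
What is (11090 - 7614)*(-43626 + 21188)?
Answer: -77994488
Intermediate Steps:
(11090 - 7614)*(-43626 + 21188) = 3476*(-22438) = -77994488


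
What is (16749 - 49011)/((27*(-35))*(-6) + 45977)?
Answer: -32262/51647 ≈ -0.62466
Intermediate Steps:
(16749 - 49011)/((27*(-35))*(-6) + 45977) = -32262/(-945*(-6) + 45977) = -32262/(5670 + 45977) = -32262/51647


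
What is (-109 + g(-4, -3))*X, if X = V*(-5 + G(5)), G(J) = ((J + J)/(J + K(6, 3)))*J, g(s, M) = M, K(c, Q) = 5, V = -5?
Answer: 0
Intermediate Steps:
G(J) = 2*J²/(5 + J) (G(J) = ((J + J)/(J + 5))*J = ((2*J)/(5 + J))*J = (2*J/(5 + J))*J = 2*J²/(5 + J))
X = 0 (X = -5*(-5 + 2*5²/(5 + 5)) = -5*(-5 + 2*25/10) = -5*(-5 + 2*25*(⅒)) = -5*(-5 + 5) = -5*0 = 0)
(-109 + g(-4, -3))*X = (-109 - 3)*0 = -112*0 = 0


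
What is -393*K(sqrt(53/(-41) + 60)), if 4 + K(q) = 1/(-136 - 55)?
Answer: 300645/191 ≈ 1574.1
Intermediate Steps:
K(q) = -765/191 (K(q) = -4 + 1/(-136 - 55) = -4 + 1/(-191) = -4 - 1/191 = -765/191)
-393*K(sqrt(53/(-41) + 60)) = -393*(-765/191) = 300645/191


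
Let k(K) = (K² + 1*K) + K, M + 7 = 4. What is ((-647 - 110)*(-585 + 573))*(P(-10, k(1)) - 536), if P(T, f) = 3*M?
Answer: -4950780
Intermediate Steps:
M = -3 (M = -7 + 4 = -3)
k(K) = K² + 2*K (k(K) = (K² + K) + K = (K + K²) + K = K² + 2*K)
P(T, f) = -9 (P(T, f) = 3*(-3) = -9)
((-647 - 110)*(-585 + 573))*(P(-10, k(1)) - 536) = ((-647 - 110)*(-585 + 573))*(-9 - 536) = -757*(-12)*(-545) = 9084*(-545) = -4950780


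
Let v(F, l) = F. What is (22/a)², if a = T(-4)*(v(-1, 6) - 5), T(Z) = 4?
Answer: 121/144 ≈ 0.84028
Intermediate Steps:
a = -24 (a = 4*(-1 - 5) = 4*(-6) = -24)
(22/a)² = (22/(-24))² = (22*(-1/24))² = (-11/12)² = 121/144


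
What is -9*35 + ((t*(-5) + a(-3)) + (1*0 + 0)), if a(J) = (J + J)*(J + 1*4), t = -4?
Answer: -301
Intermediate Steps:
a(J) = 2*J*(4 + J) (a(J) = (2*J)*(J + 4) = (2*J)*(4 + J) = 2*J*(4 + J))
-9*35 + ((t*(-5) + a(-3)) + (1*0 + 0)) = -9*35 + ((-4*(-5) + 2*(-3)*(4 - 3)) + (1*0 + 0)) = -315 + ((20 + 2*(-3)*1) + (0 + 0)) = -315 + ((20 - 6) + 0) = -315 + (14 + 0) = -315 + 14 = -301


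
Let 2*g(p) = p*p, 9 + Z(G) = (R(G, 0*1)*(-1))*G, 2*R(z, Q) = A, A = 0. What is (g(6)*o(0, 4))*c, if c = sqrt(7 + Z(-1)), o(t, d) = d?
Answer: 72*I*sqrt(2) ≈ 101.82*I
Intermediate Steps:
R(z, Q) = 0 (R(z, Q) = (1/2)*0 = 0)
Z(G) = -9 (Z(G) = -9 + (0*(-1))*G = -9 + 0*G = -9 + 0 = -9)
g(p) = p**2/2 (g(p) = (p*p)/2 = p**2/2)
c = I*sqrt(2) (c = sqrt(7 - 9) = sqrt(-2) = I*sqrt(2) ≈ 1.4142*I)
(g(6)*o(0, 4))*c = (((1/2)*6**2)*4)*(I*sqrt(2)) = (((1/2)*36)*4)*(I*sqrt(2)) = (18*4)*(I*sqrt(2)) = 72*(I*sqrt(2)) = 72*I*sqrt(2)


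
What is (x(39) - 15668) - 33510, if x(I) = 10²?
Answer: -49078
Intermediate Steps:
x(I) = 100
(x(39) - 15668) - 33510 = (100 - 15668) - 33510 = -15568 - 33510 = -49078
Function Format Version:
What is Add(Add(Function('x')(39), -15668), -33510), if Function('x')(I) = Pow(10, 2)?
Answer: -49078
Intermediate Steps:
Function('x')(I) = 100
Add(Add(Function('x')(39), -15668), -33510) = Add(Add(100, -15668), -33510) = Add(-15568, -33510) = -49078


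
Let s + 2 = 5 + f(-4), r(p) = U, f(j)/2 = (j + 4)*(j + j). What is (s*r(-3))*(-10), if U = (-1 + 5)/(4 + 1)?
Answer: -24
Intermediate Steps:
U = ⅘ (U = 4/5 = 4*(⅕) = ⅘ ≈ 0.80000)
f(j) = 4*j*(4 + j) (f(j) = 2*((j + 4)*(j + j)) = 2*((4 + j)*(2*j)) = 2*(2*j*(4 + j)) = 4*j*(4 + j))
r(p) = ⅘
s = 3 (s = -2 + (5 + 4*(-4)*(4 - 4)) = -2 + (5 + 4*(-4)*0) = -2 + (5 + 0) = -2 + 5 = 3)
(s*r(-3))*(-10) = (3*(⅘))*(-10) = (12/5)*(-10) = -24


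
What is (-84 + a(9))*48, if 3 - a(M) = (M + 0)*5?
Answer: -6048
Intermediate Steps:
a(M) = 3 - 5*M (a(M) = 3 - (M + 0)*5 = 3 - M*5 = 3 - 5*M)
(-84 + a(9))*48 = (-84 + (3 - 5*9))*48 = (-84 + (3 - 45))*48 = (-84 - 42)*48 = -126*48 = -6048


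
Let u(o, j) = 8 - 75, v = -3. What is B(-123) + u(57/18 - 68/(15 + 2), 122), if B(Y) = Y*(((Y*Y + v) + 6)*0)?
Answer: -67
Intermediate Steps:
B(Y) = 0 (B(Y) = Y*(((Y*Y - 3) + 6)*0) = Y*(((Y² - 3) + 6)*0) = Y*(((-3 + Y²) + 6)*0) = Y*((3 + Y²)*0) = Y*0 = 0)
u(o, j) = -67
B(-123) + u(57/18 - 68/(15 + 2), 122) = 0 - 67 = -67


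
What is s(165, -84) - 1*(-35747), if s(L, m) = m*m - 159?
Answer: 42644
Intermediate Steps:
s(L, m) = -159 + m² (s(L, m) = m² - 159 = -159 + m²)
s(165, -84) - 1*(-35747) = (-159 + (-84)²) - 1*(-35747) = (-159 + 7056) + 35747 = 6897 + 35747 = 42644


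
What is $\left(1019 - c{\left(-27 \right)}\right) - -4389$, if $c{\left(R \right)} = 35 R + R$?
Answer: $6380$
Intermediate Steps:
$c{\left(R \right)} = 36 R$
$\left(1019 - c{\left(-27 \right)}\right) - -4389 = \left(1019 - 36 \left(-27\right)\right) - -4389 = \left(1019 - -972\right) + 4389 = \left(1019 + 972\right) + 4389 = 1991 + 4389 = 6380$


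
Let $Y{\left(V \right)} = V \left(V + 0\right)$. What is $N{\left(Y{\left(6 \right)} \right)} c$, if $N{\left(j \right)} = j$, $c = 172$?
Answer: $6192$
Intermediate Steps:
$Y{\left(V \right)} = V^{2}$ ($Y{\left(V \right)} = V V = V^{2}$)
$N{\left(Y{\left(6 \right)} \right)} c = 6^{2} \cdot 172 = 36 \cdot 172 = 6192$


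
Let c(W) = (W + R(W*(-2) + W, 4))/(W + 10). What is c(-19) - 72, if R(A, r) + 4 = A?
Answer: -644/9 ≈ -71.556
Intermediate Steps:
R(A, r) = -4 + A
c(W) = -4/(10 + W) (c(W) = (W + (-4 + (W*(-2) + W)))/(W + 10) = (W + (-4 + (-2*W + W)))/(10 + W) = (W + (-4 - W))/(10 + W) = -4/(10 + W))
c(-19) - 72 = -4/(10 - 19) - 72 = -4/(-9) - 72 = -4*(-⅑) - 72 = 4/9 - 72 = -644/9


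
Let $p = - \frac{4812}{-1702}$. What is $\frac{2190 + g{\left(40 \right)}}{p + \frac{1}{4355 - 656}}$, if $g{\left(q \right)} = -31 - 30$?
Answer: $\frac{6701770521}{8900645} \approx 752.95$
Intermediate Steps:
$g{\left(q \right)} = -61$ ($g{\left(q \right)} = -31 - 30 = -61$)
$p = \frac{2406}{851}$ ($p = \left(-4812\right) \left(- \frac{1}{1702}\right) = \frac{2406}{851} \approx 2.8273$)
$\frac{2190 + g{\left(40 \right)}}{p + \frac{1}{4355 - 656}} = \frac{2190 - 61}{\frac{2406}{851} + \frac{1}{4355 - 656}} = \frac{2129}{\frac{2406}{851} + \frac{1}{3699}} = \frac{2129}{\frac{8900645}{3147849}} = 2129 \cdot \frac{3147849}{8900645} = \frac{6701770521}{8900645}$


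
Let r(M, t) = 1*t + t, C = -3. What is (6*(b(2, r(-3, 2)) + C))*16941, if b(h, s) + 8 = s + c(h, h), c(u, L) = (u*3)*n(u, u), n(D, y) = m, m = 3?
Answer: 1118106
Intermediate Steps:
n(D, y) = 3
c(u, L) = 9*u (c(u, L) = (u*3)*3 = (3*u)*3 = 9*u)
r(M, t) = 2*t (r(M, t) = t + t = 2*t)
b(h, s) = -8 + s + 9*h (b(h, s) = -8 + (s + 9*h) = -8 + s + 9*h)
(6*(b(2, r(-3, 2)) + C))*16941 = (6*((-8 + 2*2 + 9*2) - 3))*16941 = (6*((-8 + 4 + 18) - 3))*16941 = (6*(14 - 3))*16941 = (6*11)*16941 = 66*16941 = 1118106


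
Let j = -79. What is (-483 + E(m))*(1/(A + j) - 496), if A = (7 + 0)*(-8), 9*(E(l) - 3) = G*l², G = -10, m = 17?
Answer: 96557762/243 ≈ 3.9736e+5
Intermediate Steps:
E(l) = 3 - 10*l²/9 (E(l) = 3 + (-10*l²)/9 = 3 - 10*l²/9)
A = -56 (A = 7*(-8) = -56)
(-483 + E(m))*(1/(A + j) - 496) = (-483 + (3 - 10/9*17²))*(1/(-56 - 79) - 496) = (-483 + (3 - 10/9*289))*(1/(-135) - 496) = (-483 + (3 - 2890/9))*(-1/135 - 496) = (-483 - 2863/9)*(-66961/135) = -7210/9*(-66961/135) = 96557762/243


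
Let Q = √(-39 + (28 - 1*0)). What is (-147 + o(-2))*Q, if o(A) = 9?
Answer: -138*I*√11 ≈ -457.69*I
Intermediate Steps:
Q = I*√11 (Q = √(-39 + (28 + 0)) = √(-39 + 28) = √(-11) = I*√11 ≈ 3.3166*I)
(-147 + o(-2))*Q = (-147 + 9)*(I*√11) = -138*I*√11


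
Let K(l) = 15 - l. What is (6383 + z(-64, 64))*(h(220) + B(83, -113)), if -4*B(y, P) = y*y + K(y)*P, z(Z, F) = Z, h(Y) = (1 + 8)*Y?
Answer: -42040307/4 ≈ -1.0510e+7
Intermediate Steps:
h(Y) = 9*Y
B(y, P) = -y²/4 - P*(15 - y)/4 (B(y, P) = -(y*y + (15 - y)*P)/4 = -(y² + P*(15 - y))/4 = -y²/4 - P*(15 - y)/4)
(6383 + z(-64, 64))*(h(220) + B(83, -113)) = (6383 - 64)*(9*220 + (-¼*83² + (¼)*(-113)*(-15 + 83))) = 6319*(1980 + (-¼*6889 + (¼)*(-113)*68)) = 6319*(1980 + (-6889/4 - 1921)) = 6319*(1980 - 14573/4) = 6319*(-6653/4) = -42040307/4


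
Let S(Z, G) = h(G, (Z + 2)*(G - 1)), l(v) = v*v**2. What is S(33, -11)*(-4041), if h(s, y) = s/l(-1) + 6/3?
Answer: -52533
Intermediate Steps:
l(v) = v**3
h(s, y) = 2 - s (h(s, y) = s/((-1)**3) + 6/3 = s/(-1) + 6*(1/3) = s*(-1) + 2 = -s + 2 = 2 - s)
S(Z, G) = 2 - G
S(33, -11)*(-4041) = (2 - 1*(-11))*(-4041) = (2 + 11)*(-4041) = 13*(-4041) = -52533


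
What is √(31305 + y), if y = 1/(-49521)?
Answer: 22*√158616060126/49521 ≈ 176.93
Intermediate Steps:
y = -1/49521 ≈ -2.0193e-5
√(31305 + y) = √(31305 - 1/49521) = √(1550254904/49521) = 22*√158616060126/49521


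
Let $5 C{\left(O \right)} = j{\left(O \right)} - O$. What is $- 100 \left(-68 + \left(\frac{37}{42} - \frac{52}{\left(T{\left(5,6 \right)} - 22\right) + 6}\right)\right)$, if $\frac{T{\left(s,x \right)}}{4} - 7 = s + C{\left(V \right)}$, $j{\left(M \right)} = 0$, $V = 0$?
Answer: $\frac{288725}{42} \approx 6874.4$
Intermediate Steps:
$C{\left(O \right)} = - \frac{O}{5}$ ($C{\left(O \right)} = \frac{0 - O}{5} = \frac{\left(-1\right) O}{5} = - \frac{O}{5}$)
$T{\left(s,x \right)} = 28 + 4 s$ ($T{\left(s,x \right)} = 28 + 4 \left(s - 0\right) = 28 + 4 \left(s + 0\right) = 28 + 4 s$)
$- 100 \left(-68 + \left(\frac{37}{42} - \frac{52}{\left(T{\left(5,6 \right)} - 22\right) + 6}\right)\right) = - 100 \left(-68 + \left(\frac{37}{42} - \frac{52}{\left(\left(28 + 4 \cdot 5\right) - 22\right) + 6}\right)\right) = - 100 \left(-68 + \left(37 \cdot \frac{1}{42} - \frac{52}{\left(\left(28 + 20\right) - 22\right) + 6}\right)\right) = - 100 \left(-68 + \left(\frac{37}{42} - \frac{52}{\left(48 - 22\right) + 6}\right)\right) = - 100 \left(-68 + \left(\frac{37}{42} - \frac{52}{26 + 6}\right)\right) = - 100 \left(-68 + \left(\frac{37}{42} - \frac{52}{32}\right)\right) = - 100 \left(-68 + \left(\frac{37}{42} - \frac{13}{8}\right)\right) = - 100 \left(-68 - \frac{125}{168}\right) = \left(-100\right) \left(- \frac{11549}{168}\right) = \frac{288725}{42}$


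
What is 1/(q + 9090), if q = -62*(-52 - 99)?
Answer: 1/18452 ≈ 5.4195e-5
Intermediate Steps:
q = 9362 (q = -62*(-151) = 9362)
1/(q + 9090) = 1/(9362 + 9090) = 1/18452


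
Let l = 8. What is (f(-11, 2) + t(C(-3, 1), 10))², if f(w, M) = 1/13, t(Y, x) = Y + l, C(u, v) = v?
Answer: 13924/169 ≈ 82.391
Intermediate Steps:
t(Y, x) = 8 + Y (t(Y, x) = Y + 8 = 8 + Y)
f(w, M) = 1/13
(f(-11, 2) + t(C(-3, 1), 10))² = (1/13 + (8 + 1))² = (1/13 + 9)² = (118/13)² = 13924/169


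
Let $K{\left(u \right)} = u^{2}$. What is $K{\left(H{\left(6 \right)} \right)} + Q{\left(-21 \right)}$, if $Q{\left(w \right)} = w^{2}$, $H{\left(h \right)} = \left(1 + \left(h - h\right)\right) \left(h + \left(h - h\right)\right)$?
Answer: $477$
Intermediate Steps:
$H{\left(h \right)} = h$ ($H{\left(h \right)} = \left(1 + 0\right) \left(h + 0\right) = 1 h = h$)
$K{\left(H{\left(6 \right)} \right)} + Q{\left(-21 \right)} = 6^{2} + \left(-21\right)^{2} = 36 + 441 = 477$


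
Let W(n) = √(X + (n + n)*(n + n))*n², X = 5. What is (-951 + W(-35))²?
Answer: 7361470026 - 6989850*√545 ≈ 7.1983e+9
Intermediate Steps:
W(n) = n²*√(5 + 4*n²) (W(n) = √(5 + (n + n)*(n + n))*n² = √(5 + (2*n)*(2*n))*n² = √(5 + 4*n²)*n² = n²*√(5 + 4*n²))
(-951 + W(-35))² = (-951 + (-35)²*√(5 + 4*(-35)²))² = (-951 + 1225*√(5 + 4*1225))² = (-951 + 1225*√(5 + 4900))² = (-951 + 1225*√4905)² = (-951 + 1225*(3*√545))² = (-951 + 3675*√545)²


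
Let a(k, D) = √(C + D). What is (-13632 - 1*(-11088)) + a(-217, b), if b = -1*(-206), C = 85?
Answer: -2544 + √291 ≈ -2526.9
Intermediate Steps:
b = 206
a(k, D) = √(85 + D)
(-13632 - 1*(-11088)) + a(-217, b) = (-13632 - 1*(-11088)) + √(85 + 206) = (-13632 + 11088) + √291 = -2544 + √291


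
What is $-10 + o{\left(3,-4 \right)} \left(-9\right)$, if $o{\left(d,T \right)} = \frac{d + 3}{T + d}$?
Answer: $44$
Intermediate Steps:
$o{\left(d,T \right)} = \frac{3 + d}{T + d}$
$-10 + o{\left(3,-4 \right)} \left(-9\right) = -10 + \frac{3 + 3}{-4 + 3} \left(-9\right) = -10 + \frac{1}{-1} \cdot 6 \left(-9\right) = -10 + \left(-1\right) 6 \left(-9\right) = -10 - -54 = -10 + 54 = 44$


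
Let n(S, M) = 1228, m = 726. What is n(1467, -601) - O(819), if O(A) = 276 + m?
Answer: 226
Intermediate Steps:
O(A) = 1002 (O(A) = 276 + 726 = 1002)
n(1467, -601) - O(819) = 1228 - 1*1002 = 1228 - 1002 = 226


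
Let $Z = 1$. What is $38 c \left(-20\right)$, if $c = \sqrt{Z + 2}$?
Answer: $- 760 \sqrt{3} \approx -1316.4$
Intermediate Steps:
$c = \sqrt{3}$ ($c = \sqrt{1 + 2} = \sqrt{3} \approx 1.732$)
$38 c \left(-20\right) = 38 \sqrt{3} \left(-20\right) = - 760 \sqrt{3}$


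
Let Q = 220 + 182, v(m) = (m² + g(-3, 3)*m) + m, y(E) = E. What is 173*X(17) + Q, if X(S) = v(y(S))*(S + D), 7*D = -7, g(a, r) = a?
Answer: 706242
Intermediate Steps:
v(m) = m² - 2*m (v(m) = (m² - 3*m) + m = m² - 2*m)
D = -1 (D = (⅐)*(-7) = -1)
Q = 402
X(S) = S*(-1 + S)*(-2 + S) (X(S) = (S*(-2 + S))*(S - 1) = (S*(-2 + S))*(-1 + S) = S*(-1 + S)*(-2 + S))
173*X(17) + Q = 173*(17*(-1 + 17)*(-2 + 17)) + 402 = 173*(17*16*15) + 402 = 173*4080 + 402 = 705840 + 402 = 706242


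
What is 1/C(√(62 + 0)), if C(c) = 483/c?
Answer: √62/483 ≈ 0.016302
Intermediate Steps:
1/C(√(62 + 0)) = 1/(483/(√(62 + 0))) = 1/(483/(√62)) = 1/(483*(√62/62)) = 1/(483*√62/62) = √62/483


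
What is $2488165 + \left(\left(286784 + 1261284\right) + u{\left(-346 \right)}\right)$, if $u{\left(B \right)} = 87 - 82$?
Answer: $4036238$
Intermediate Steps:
$u{\left(B \right)} = 5$
$2488165 + \left(\left(286784 + 1261284\right) + u{\left(-346 \right)}\right) = 2488165 + \left(\left(286784 + 1261284\right) + 5\right) = 2488165 + \left(1548068 + 5\right) = 2488165 + 1548073 = 4036238$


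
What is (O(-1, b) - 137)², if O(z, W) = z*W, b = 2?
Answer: 19321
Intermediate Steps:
O(z, W) = W*z
(O(-1, b) - 137)² = (2*(-1) - 137)² = (-2 - 137)² = (-139)² = 19321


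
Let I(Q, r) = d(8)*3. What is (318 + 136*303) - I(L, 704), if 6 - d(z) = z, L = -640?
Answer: 41532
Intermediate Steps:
d(z) = 6 - z
I(Q, r) = -6 (I(Q, r) = (6 - 1*8)*3 = (6 - 8)*3 = -2*3 = -6)
(318 + 136*303) - I(L, 704) = (318 + 136*303) - 1*(-6) = (318 + 41208) + 6 = 41526 + 6 = 41532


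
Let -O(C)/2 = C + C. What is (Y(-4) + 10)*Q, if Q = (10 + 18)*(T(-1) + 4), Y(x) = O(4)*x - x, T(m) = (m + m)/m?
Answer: 13104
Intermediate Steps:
O(C) = -4*C (O(C) = -2*(C + C) = -4*C)
T(m) = 2 (T(m) = (2*m)/m = 2)
Y(x) = -17*x (Y(x) = (-4*4)*x - x = -16*x - x = -17*x)
Q = 168 (Q = (10 + 18)*(2 + 4) = 28*6 = 168)
(Y(-4) + 10)*Q = (-17*(-4) + 10)*168 = (68 + 10)*168 = 78*168 = 13104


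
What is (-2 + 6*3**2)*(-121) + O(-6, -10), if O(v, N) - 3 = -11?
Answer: -6300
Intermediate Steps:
O(v, N) = -8 (O(v, N) = 3 - 11 = -8)
(-2 + 6*3**2)*(-121) + O(-6, -10) = (-2 + 6*3**2)*(-121) - 8 = (-2 + 6*9)*(-121) - 8 = (-2 + 54)*(-121) - 8 = 52*(-121) - 8 = -6292 - 8 = -6300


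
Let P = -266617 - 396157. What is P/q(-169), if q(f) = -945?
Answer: 94682/135 ≈ 701.35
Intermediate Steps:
P = -662774
P/q(-169) = -662774/(-945) = -662774*(-1/945) = 94682/135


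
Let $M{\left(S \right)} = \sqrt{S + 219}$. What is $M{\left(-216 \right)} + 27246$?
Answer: $27246 + \sqrt{3} \approx 27248.0$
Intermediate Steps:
$M{\left(S \right)} = \sqrt{219 + S}$
$M{\left(-216 \right)} + 27246 = \sqrt{219 - 216} + 27246 = \sqrt{3} + 27246 = 27246 + \sqrt{3}$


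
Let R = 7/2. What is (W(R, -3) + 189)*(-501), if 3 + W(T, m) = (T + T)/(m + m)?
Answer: -185203/2 ≈ -92602.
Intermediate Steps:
R = 7/2 (R = 7*(½) = 7/2 ≈ 3.5000)
W(T, m) = -3 + T/m (W(T, m) = -3 + (T + T)/(m + m) = -3 + (2*T)/((2*m)) = -3 + (2*T)*(1/(2*m)) = -3 + T/m)
(W(R, -3) + 189)*(-501) = ((-3 + (7/2)/(-3)) + 189)*(-501) = ((-3 + (7/2)*(-⅓)) + 189)*(-501) = ((-3 - 7/6) + 189)*(-501) = (-25/6 + 189)*(-501) = (1109/6)*(-501) = -185203/2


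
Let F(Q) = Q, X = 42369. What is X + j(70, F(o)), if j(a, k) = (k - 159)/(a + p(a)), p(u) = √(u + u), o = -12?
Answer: 2880921/68 + 171*√35/2380 ≈ 42367.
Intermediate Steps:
p(u) = √2*√u (p(u) = √(2*u) = √2*√u)
j(a, k) = (-159 + k)/(a + √2*√a) (j(a, k) = (k - 159)/(a + √2*√a) = (-159 + k)/(a + √2*√a))
X + j(70, F(o)) = 42369 + (-159 - 12)/(70 + √2*√70) = 42369 - 171/(70 + 2*√35)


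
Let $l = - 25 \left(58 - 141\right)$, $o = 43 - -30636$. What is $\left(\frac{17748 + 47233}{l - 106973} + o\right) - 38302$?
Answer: $- \frac{799702435}{104898} \approx -7623.6$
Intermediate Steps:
$o = 30679$ ($o = 43 + 30636 = 30679$)
$l = 2075$ ($l = \left(-25\right) \left(-83\right) = 2075$)
$\left(\frac{17748 + 47233}{l - 106973} + o\right) - 38302 = \left(\frac{17748 + 47233}{2075 - 106973} + 30679\right) - 38302 = \left(\frac{64981}{-104898} + 30679\right) - 38302 = \left(64981 \left(- \frac{1}{104898}\right) + 30679\right) - 38302 = \left(- \frac{64981}{104898} + 30679\right) - 38302 = \frac{3218100761}{104898} - 38302 = - \frac{799702435}{104898}$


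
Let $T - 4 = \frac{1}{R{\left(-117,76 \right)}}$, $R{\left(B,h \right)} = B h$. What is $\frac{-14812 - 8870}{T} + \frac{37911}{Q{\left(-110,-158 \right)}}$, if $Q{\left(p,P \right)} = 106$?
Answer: $- \frac{20973135927}{3770102} \approx -5563.0$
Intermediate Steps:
$T = \frac{35567}{8892}$ ($T = 4 + \frac{1}{\left(-117\right) 76} = 4 + \frac{1}{-8892} = 4 - \frac{1}{8892} = \frac{35567}{8892} \approx 3.9999$)
$\frac{-14812 - 8870}{T} + \frac{37911}{Q{\left(-110,-158 \right)}} = \frac{-14812 - 8870}{\frac{35567}{8892}} + \frac{37911}{106} = \left(-23682\right) \frac{8892}{35567} + 37911 \cdot \frac{1}{106} = - \frac{210580344}{35567} + \frac{37911}{106} = - \frac{20973135927}{3770102}$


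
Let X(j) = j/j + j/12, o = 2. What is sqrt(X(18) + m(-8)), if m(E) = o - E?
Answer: 5*sqrt(2)/2 ≈ 3.5355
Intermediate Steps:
X(j) = 1 + j/12 (X(j) = 1 + j*(1/12) = 1 + j/12)
m(E) = 2 - E
sqrt(X(18) + m(-8)) = sqrt((1 + (1/12)*18) + (2 - 1*(-8))) = sqrt((1 + 3/2) + (2 + 8)) = sqrt(5/2 + 10) = sqrt(25/2) = 5*sqrt(2)/2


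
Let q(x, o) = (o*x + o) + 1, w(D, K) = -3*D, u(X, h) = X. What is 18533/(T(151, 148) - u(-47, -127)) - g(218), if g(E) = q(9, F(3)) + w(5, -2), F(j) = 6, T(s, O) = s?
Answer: 9425/198 ≈ 47.601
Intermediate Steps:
q(x, o) = 1 + o + o*x (q(x, o) = (o + o*x) + 1 = 1 + o + o*x)
g(E) = 46 (g(E) = (1 + 6 + 6*9) - 3*5 = (1 + 6 + 54) - 15 = 61 - 15 = 46)
18533/(T(151, 148) - u(-47, -127)) - g(218) = 18533/(151 - 1*(-47)) - 1*46 = 18533/(151 + 47) - 46 = 18533/198 - 46 = 9425/198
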